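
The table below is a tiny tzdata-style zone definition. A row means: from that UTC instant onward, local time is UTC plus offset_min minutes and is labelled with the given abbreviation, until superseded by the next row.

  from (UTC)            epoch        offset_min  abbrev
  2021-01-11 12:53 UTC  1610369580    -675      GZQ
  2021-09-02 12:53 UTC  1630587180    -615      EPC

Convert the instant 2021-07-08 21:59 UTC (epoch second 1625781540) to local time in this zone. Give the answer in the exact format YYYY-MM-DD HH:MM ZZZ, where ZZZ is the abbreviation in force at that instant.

2021-07-08 10:44 GZQ

Query: 2021-07-08 21:59 UTC
Rule 1/2 (GZQ, -11:15): 2021-01-11 12:53 UTC ≤ query < 2021-09-02 12:53 UTC
21·60 + 59 - 675 = 644 min
644 = 0·1440 + 644; 644 = 10·60 + 44 → 10:44, same day
→ 2021-07-08 10:44 GZQ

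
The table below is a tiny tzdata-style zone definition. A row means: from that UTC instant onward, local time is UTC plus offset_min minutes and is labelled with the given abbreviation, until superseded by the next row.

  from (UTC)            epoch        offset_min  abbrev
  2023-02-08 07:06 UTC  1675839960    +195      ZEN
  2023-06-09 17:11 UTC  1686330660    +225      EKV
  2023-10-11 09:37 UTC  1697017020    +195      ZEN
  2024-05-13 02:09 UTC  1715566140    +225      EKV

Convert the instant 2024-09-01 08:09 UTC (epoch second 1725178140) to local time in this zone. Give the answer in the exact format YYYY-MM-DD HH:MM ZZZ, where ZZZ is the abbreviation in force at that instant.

Query: 2024-09-01 08:09 UTC
Rule 4/4 (EKV, +03:45): 2024-05-13 02:09 UTC ≤ query < +∞
8·60 + 9 + 225 = 714 min
714 = 0·1440 + 714; 714 = 11·60 + 54 → 11:54, same day
→ 2024-09-01 11:54 EKV

2024-09-01 11:54 EKV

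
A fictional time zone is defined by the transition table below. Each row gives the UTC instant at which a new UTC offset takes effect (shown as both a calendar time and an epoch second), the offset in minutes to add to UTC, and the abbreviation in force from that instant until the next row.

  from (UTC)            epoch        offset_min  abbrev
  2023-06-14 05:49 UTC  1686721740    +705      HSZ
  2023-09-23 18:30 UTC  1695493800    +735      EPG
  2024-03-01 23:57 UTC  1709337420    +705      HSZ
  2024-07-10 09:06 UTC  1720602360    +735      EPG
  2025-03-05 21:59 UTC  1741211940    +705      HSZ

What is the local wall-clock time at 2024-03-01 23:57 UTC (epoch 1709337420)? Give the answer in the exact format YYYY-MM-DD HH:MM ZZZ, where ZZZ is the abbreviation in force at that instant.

2024-03-02 11:42 HSZ

Query: 2024-03-01 23:57 UTC
Rule 3/5 (HSZ, +11:45): 2024-03-01 23:57 UTC ≤ query < 2024-07-10 09:06 UTC
23·60 + 57 + 705 = 2142 min
2142 = 1·1440 + 702; 702 = 11·60 + 42 → 11:42, 2024-03-01 + 1 day = 2024-03-02
→ 2024-03-02 11:42 HSZ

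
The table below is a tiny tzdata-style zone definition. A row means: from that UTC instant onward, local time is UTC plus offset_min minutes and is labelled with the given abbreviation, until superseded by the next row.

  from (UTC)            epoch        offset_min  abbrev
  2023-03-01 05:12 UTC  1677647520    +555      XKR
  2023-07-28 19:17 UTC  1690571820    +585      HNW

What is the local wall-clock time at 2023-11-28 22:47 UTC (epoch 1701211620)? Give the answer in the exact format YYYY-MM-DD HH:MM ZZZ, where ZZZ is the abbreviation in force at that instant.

Query: 2023-11-28 22:47 UTC
Rule 2/2 (HNW, +09:45): 2023-07-28 19:17 UTC ≤ query < +∞
22·60 + 47 + 585 = 1952 min
1952 = 1·1440 + 512; 512 = 8·60 + 32 → 08:32, 2023-11-28 + 1 day = 2023-11-29
→ 2023-11-29 08:32 HNW

2023-11-29 08:32 HNW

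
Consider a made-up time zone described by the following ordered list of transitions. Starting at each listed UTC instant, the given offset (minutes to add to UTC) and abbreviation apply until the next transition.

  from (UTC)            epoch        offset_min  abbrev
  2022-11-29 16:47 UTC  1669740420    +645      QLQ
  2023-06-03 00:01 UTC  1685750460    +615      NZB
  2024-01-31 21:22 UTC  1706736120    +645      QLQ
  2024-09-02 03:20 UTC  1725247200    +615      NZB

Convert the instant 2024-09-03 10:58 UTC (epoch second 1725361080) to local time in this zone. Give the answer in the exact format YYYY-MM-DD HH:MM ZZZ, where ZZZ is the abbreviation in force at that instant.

2024-09-03 21:13 NZB

Query: 2024-09-03 10:58 UTC
Rule 4/4 (NZB, +10:15): 2024-09-02 03:20 UTC ≤ query < +∞
10·60 + 58 + 615 = 1273 min
1273 = 0·1440 + 1273; 1273 = 21·60 + 13 → 21:13, same day
→ 2024-09-03 21:13 NZB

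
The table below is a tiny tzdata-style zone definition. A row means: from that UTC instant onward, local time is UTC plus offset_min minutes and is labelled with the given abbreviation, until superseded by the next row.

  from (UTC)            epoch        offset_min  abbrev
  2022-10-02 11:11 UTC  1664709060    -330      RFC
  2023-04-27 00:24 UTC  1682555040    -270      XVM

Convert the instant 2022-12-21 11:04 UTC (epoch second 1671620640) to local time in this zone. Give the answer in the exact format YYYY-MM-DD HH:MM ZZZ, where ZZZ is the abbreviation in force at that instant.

Query: 2022-12-21 11:04 UTC
Rule 1/2 (RFC, -05:30): 2022-10-02 11:11 UTC ≤ query < 2023-04-27 00:24 UTC
11·60 + 4 - 330 = 334 min
334 = 0·1440 + 334; 334 = 5·60 + 34 → 05:34, same day
→ 2022-12-21 05:34 RFC

2022-12-21 05:34 RFC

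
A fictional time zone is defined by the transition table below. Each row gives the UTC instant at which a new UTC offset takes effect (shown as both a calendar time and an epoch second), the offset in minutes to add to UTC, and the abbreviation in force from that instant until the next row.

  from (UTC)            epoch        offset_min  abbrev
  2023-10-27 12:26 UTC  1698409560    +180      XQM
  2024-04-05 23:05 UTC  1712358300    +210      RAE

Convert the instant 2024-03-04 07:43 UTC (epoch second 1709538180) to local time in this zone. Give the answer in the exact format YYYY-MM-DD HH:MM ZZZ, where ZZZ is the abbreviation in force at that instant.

2024-03-04 10:43 XQM

Query: 2024-03-04 07:43 UTC
Rule 1/2 (XQM, +03:00): 2023-10-27 12:26 UTC ≤ query < 2024-04-05 23:05 UTC
7·60 + 43 + 180 = 643 min
643 = 0·1440 + 643; 643 = 10·60 + 43 → 10:43, same day
→ 2024-03-04 10:43 XQM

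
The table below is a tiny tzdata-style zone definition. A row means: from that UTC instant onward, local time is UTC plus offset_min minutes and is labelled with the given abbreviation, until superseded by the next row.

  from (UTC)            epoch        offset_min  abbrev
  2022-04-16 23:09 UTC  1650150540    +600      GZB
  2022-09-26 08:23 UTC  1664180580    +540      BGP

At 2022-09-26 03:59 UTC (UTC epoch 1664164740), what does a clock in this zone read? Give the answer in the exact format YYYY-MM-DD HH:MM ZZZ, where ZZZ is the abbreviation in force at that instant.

2022-09-26 13:59 GZB

Query: 2022-09-26 03:59 UTC
Rule 1/2 (GZB, +10:00): 2022-04-16 23:09 UTC ≤ query < 2022-09-26 08:23 UTC
3·60 + 59 + 600 = 839 min
839 = 0·1440 + 839; 839 = 13·60 + 59 → 13:59, same day
→ 2022-09-26 13:59 GZB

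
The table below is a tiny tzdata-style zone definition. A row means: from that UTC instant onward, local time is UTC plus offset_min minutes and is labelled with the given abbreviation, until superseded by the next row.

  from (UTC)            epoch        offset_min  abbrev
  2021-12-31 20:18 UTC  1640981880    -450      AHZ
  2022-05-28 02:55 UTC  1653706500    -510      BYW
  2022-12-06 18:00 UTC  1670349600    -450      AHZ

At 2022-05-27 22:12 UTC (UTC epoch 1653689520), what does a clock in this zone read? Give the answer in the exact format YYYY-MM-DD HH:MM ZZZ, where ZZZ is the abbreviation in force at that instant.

Query: 2022-05-27 22:12 UTC
Rule 1/3 (AHZ, -07:30): 2021-12-31 20:18 UTC ≤ query < 2022-05-28 02:55 UTC
22·60 + 12 - 450 = 882 min
882 = 0·1440 + 882; 882 = 14·60 + 42 → 14:42, same day
→ 2022-05-27 14:42 AHZ

2022-05-27 14:42 AHZ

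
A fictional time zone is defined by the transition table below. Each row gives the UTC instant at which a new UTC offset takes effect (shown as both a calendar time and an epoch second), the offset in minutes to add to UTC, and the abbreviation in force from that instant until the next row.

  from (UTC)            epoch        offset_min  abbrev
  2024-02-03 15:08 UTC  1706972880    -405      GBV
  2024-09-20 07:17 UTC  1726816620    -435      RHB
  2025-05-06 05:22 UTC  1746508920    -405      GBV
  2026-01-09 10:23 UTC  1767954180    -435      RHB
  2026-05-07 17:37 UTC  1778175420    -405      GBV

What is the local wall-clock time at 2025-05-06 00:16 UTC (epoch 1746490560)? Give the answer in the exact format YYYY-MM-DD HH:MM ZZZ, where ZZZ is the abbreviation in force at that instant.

Query: 2025-05-06 00:16 UTC
Rule 2/5 (RHB, -07:15): 2024-09-20 07:17 UTC ≤ query < 2025-05-06 05:22 UTC
0·60 + 16 - 435 = -419 min
-419 = -1·1440 + 1021; 1021 = 17·60 + 1 → 17:01, 2025-05-06 - 1 day = 2025-05-05
→ 2025-05-05 17:01 RHB

2025-05-05 17:01 RHB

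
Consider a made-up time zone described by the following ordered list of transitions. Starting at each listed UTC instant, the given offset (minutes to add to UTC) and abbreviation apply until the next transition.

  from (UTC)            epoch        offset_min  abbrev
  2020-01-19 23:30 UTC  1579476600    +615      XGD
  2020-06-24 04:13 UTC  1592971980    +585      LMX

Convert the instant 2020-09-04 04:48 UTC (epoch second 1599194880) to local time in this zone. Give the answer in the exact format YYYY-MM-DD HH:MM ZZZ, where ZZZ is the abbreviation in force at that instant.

Query: 2020-09-04 04:48 UTC
Rule 2/2 (LMX, +09:45): 2020-06-24 04:13 UTC ≤ query < +∞
4·60 + 48 + 585 = 873 min
873 = 0·1440 + 873; 873 = 14·60 + 33 → 14:33, same day
→ 2020-09-04 14:33 LMX

2020-09-04 14:33 LMX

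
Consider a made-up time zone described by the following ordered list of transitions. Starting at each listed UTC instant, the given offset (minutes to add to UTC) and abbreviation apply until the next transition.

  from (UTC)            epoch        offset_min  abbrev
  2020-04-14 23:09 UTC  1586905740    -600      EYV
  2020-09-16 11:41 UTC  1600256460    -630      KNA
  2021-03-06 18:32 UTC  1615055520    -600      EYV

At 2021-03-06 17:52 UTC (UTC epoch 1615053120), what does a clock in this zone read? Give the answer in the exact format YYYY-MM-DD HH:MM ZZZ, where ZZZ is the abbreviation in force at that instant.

2021-03-06 07:22 KNA

Query: 2021-03-06 17:52 UTC
Rule 2/3 (KNA, -10:30): 2020-09-16 11:41 UTC ≤ query < 2021-03-06 18:32 UTC
17·60 + 52 - 630 = 442 min
442 = 0·1440 + 442; 442 = 7·60 + 22 → 07:22, same day
→ 2021-03-06 07:22 KNA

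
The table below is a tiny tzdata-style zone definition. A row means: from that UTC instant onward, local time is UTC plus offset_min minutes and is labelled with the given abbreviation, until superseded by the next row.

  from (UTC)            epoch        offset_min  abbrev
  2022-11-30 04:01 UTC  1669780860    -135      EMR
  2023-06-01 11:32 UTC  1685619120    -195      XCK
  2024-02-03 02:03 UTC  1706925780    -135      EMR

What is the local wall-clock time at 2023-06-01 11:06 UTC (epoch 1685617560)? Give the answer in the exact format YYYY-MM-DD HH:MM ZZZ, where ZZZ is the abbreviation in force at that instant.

Query: 2023-06-01 11:06 UTC
Rule 1/3 (EMR, -02:15): 2022-11-30 04:01 UTC ≤ query < 2023-06-01 11:32 UTC
11·60 + 6 - 135 = 531 min
531 = 0·1440 + 531; 531 = 8·60 + 51 → 08:51, same day
→ 2023-06-01 08:51 EMR

2023-06-01 08:51 EMR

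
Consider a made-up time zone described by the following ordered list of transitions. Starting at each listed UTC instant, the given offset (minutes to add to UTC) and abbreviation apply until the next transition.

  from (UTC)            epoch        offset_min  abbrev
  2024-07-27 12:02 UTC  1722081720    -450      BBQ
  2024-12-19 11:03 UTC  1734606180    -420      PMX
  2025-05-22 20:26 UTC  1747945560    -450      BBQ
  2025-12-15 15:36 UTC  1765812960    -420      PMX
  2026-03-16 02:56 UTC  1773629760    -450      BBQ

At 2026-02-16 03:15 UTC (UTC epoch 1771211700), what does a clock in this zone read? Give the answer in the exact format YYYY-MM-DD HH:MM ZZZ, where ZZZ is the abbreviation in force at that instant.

Query: 2026-02-16 03:15 UTC
Rule 4/5 (PMX, -07:00): 2025-12-15 15:36 UTC ≤ query < 2026-03-16 02:56 UTC
3·60 + 15 - 420 = -225 min
-225 = -1·1440 + 1215; 1215 = 20·60 + 15 → 20:15, 2026-02-16 - 1 day = 2026-02-15
→ 2026-02-15 20:15 PMX

2026-02-15 20:15 PMX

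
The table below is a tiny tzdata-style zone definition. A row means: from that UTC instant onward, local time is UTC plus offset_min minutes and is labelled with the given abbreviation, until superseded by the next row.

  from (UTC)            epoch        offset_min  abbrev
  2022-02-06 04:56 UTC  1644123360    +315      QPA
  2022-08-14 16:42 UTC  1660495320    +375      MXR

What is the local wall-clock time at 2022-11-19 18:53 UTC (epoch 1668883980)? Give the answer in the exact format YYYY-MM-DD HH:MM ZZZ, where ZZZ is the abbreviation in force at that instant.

2022-11-20 01:08 MXR

Query: 2022-11-19 18:53 UTC
Rule 2/2 (MXR, +06:15): 2022-08-14 16:42 UTC ≤ query < +∞
18·60 + 53 + 375 = 1508 min
1508 = 1·1440 + 68; 68 = 1·60 + 8 → 01:08, 2022-11-19 + 1 day = 2022-11-20
→ 2022-11-20 01:08 MXR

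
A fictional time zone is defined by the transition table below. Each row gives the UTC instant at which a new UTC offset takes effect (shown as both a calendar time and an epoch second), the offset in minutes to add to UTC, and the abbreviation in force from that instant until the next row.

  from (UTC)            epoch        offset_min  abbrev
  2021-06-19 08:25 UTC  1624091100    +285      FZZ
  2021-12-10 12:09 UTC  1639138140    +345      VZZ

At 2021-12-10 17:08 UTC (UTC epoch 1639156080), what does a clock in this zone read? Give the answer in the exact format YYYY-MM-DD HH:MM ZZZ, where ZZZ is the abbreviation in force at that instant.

2021-12-10 22:53 VZZ

Query: 2021-12-10 17:08 UTC
Rule 2/2 (VZZ, +05:45): 2021-12-10 12:09 UTC ≤ query < +∞
17·60 + 8 + 345 = 1373 min
1373 = 0·1440 + 1373; 1373 = 22·60 + 53 → 22:53, same day
→ 2021-12-10 22:53 VZZ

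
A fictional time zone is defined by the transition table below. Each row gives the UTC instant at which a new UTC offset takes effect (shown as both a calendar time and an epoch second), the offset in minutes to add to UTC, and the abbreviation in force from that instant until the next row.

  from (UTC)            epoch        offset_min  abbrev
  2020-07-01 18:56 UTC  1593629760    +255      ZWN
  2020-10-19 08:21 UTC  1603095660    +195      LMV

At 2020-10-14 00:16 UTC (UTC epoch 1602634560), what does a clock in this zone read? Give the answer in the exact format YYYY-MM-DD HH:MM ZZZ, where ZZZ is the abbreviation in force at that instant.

2020-10-14 04:31 ZWN

Query: 2020-10-14 00:16 UTC
Rule 1/2 (ZWN, +04:15): 2020-07-01 18:56 UTC ≤ query < 2020-10-19 08:21 UTC
0·60 + 16 + 255 = 271 min
271 = 0·1440 + 271; 271 = 4·60 + 31 → 04:31, same day
→ 2020-10-14 04:31 ZWN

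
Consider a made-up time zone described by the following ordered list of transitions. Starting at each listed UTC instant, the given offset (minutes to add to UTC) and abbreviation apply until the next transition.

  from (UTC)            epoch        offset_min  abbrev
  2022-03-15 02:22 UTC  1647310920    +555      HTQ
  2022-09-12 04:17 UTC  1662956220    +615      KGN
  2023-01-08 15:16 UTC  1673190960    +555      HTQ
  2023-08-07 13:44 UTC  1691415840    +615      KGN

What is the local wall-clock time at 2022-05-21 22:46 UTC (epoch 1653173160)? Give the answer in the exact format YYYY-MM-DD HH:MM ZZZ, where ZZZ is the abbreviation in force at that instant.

2022-05-22 08:01 HTQ

Query: 2022-05-21 22:46 UTC
Rule 1/4 (HTQ, +09:15): 2022-03-15 02:22 UTC ≤ query < 2022-09-12 04:17 UTC
22·60 + 46 + 555 = 1921 min
1921 = 1·1440 + 481; 481 = 8·60 + 1 → 08:01, 2022-05-21 + 1 day = 2022-05-22
→ 2022-05-22 08:01 HTQ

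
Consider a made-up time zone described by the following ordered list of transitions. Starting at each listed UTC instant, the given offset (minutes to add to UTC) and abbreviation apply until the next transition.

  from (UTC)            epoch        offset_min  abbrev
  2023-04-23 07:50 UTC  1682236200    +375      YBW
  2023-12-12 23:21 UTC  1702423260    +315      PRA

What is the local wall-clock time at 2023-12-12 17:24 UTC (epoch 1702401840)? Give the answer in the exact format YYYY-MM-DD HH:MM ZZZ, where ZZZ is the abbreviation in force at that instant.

2023-12-12 23:39 YBW

Query: 2023-12-12 17:24 UTC
Rule 1/2 (YBW, +06:15): 2023-04-23 07:50 UTC ≤ query < 2023-12-12 23:21 UTC
17·60 + 24 + 375 = 1419 min
1419 = 0·1440 + 1419; 1419 = 23·60 + 39 → 23:39, same day
→ 2023-12-12 23:39 YBW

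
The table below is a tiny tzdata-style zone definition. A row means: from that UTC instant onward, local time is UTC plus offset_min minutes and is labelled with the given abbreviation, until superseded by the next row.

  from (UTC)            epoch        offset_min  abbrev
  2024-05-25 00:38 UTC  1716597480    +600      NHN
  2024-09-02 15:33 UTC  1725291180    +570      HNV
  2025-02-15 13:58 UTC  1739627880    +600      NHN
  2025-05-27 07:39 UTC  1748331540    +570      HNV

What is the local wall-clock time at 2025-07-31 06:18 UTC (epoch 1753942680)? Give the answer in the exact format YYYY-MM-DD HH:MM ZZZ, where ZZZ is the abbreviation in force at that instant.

Query: 2025-07-31 06:18 UTC
Rule 4/4 (HNV, +09:30): 2025-05-27 07:39 UTC ≤ query < +∞
6·60 + 18 + 570 = 948 min
948 = 0·1440 + 948; 948 = 15·60 + 48 → 15:48, same day
→ 2025-07-31 15:48 HNV

2025-07-31 15:48 HNV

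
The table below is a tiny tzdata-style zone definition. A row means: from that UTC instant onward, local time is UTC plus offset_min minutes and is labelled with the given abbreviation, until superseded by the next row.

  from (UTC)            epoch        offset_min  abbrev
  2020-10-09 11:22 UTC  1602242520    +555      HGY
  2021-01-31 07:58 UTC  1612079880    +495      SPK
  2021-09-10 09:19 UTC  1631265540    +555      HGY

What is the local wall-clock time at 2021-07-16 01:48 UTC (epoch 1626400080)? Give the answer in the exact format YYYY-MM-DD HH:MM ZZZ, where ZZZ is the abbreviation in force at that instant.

Query: 2021-07-16 01:48 UTC
Rule 2/3 (SPK, +08:15): 2021-01-31 07:58 UTC ≤ query < 2021-09-10 09:19 UTC
1·60 + 48 + 495 = 603 min
603 = 0·1440 + 603; 603 = 10·60 + 3 → 10:03, same day
→ 2021-07-16 10:03 SPK

2021-07-16 10:03 SPK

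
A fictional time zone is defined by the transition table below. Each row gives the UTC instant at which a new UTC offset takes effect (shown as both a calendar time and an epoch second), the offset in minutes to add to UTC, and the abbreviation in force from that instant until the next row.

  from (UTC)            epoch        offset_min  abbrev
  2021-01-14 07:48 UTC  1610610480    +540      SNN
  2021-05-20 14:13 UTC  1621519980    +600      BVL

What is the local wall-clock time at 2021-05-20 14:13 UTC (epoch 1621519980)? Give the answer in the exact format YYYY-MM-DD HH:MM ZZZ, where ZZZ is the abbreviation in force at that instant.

Query: 2021-05-20 14:13 UTC
Rule 2/2 (BVL, +10:00): 2021-05-20 14:13 UTC ≤ query < +∞
14·60 + 13 + 600 = 1453 min
1453 = 1·1440 + 13; 13 = 0·60 + 13 → 00:13, 2021-05-20 + 1 day = 2021-05-21
→ 2021-05-21 00:13 BVL

2021-05-21 00:13 BVL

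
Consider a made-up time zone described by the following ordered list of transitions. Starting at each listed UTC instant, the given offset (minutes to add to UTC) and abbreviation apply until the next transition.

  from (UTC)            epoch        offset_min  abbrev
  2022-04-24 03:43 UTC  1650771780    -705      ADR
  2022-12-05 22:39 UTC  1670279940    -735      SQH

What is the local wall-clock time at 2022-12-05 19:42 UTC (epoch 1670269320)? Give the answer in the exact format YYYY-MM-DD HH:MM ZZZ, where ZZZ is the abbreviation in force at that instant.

Query: 2022-12-05 19:42 UTC
Rule 1/2 (ADR, -11:45): 2022-04-24 03:43 UTC ≤ query < 2022-12-05 22:39 UTC
19·60 + 42 - 705 = 477 min
477 = 0·1440 + 477; 477 = 7·60 + 57 → 07:57, same day
→ 2022-12-05 07:57 ADR

2022-12-05 07:57 ADR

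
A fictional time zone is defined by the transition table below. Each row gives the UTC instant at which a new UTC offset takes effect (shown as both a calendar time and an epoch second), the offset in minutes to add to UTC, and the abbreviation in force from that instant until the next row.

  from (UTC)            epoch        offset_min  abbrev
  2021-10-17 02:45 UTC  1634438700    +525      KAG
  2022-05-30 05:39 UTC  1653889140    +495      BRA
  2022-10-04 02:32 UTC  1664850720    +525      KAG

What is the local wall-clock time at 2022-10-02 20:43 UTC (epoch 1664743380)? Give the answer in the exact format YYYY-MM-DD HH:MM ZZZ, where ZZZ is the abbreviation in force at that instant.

2022-10-03 04:58 BRA

Query: 2022-10-02 20:43 UTC
Rule 2/3 (BRA, +08:15): 2022-05-30 05:39 UTC ≤ query < 2022-10-04 02:32 UTC
20·60 + 43 + 495 = 1738 min
1738 = 1·1440 + 298; 298 = 4·60 + 58 → 04:58, 2022-10-02 + 1 day = 2022-10-03
→ 2022-10-03 04:58 BRA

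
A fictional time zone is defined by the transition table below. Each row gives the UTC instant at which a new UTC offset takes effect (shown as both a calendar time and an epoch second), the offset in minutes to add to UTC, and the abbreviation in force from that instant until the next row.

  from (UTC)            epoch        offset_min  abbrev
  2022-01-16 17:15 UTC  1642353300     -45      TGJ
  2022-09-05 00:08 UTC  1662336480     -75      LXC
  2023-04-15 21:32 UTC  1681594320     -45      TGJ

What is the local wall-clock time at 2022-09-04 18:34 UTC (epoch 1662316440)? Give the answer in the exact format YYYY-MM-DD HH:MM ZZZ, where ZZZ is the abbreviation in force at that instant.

Query: 2022-09-04 18:34 UTC
Rule 1/3 (TGJ, -00:45): 2022-01-16 17:15 UTC ≤ query < 2022-09-05 00:08 UTC
18·60 + 34 - 45 = 1069 min
1069 = 0·1440 + 1069; 1069 = 17·60 + 49 → 17:49, same day
→ 2022-09-04 17:49 TGJ

2022-09-04 17:49 TGJ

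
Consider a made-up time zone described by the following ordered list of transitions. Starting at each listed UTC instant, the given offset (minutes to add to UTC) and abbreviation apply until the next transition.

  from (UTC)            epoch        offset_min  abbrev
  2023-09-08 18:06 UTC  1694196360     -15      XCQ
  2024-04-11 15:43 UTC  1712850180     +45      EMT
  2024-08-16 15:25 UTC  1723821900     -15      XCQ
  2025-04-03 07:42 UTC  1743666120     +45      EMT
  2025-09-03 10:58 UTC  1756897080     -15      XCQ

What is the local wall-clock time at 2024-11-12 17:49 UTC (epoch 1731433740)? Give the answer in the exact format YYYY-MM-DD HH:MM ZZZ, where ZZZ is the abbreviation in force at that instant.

Query: 2024-11-12 17:49 UTC
Rule 3/5 (XCQ, -00:15): 2024-08-16 15:25 UTC ≤ query < 2025-04-03 07:42 UTC
17·60 + 49 - 15 = 1054 min
1054 = 0·1440 + 1054; 1054 = 17·60 + 34 → 17:34, same day
→ 2024-11-12 17:34 XCQ

2024-11-12 17:34 XCQ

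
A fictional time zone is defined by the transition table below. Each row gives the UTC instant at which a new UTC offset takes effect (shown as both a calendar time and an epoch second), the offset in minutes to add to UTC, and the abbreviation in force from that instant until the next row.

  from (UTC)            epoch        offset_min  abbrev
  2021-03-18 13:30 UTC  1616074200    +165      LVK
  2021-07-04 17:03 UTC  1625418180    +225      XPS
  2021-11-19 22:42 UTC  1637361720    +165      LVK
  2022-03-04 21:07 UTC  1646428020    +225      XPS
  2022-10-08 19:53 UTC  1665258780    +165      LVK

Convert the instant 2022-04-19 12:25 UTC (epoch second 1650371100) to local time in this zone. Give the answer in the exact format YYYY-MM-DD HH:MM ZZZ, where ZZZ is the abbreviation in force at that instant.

2022-04-19 16:10 XPS

Query: 2022-04-19 12:25 UTC
Rule 4/5 (XPS, +03:45): 2022-03-04 21:07 UTC ≤ query < 2022-10-08 19:53 UTC
12·60 + 25 + 225 = 970 min
970 = 0·1440 + 970; 970 = 16·60 + 10 → 16:10, same day
→ 2022-04-19 16:10 XPS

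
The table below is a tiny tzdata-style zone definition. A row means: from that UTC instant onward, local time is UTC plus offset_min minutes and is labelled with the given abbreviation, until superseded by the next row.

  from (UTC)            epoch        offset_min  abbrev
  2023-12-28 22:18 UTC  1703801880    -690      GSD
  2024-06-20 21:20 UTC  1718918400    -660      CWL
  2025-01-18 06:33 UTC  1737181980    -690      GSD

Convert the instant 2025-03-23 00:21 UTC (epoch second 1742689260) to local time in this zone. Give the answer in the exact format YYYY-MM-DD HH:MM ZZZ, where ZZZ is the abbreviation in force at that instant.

2025-03-22 12:51 GSD

Query: 2025-03-23 00:21 UTC
Rule 3/3 (GSD, -11:30): 2025-01-18 06:33 UTC ≤ query < +∞
0·60 + 21 - 690 = -669 min
-669 = -1·1440 + 771; 771 = 12·60 + 51 → 12:51, 2025-03-23 - 1 day = 2025-03-22
→ 2025-03-22 12:51 GSD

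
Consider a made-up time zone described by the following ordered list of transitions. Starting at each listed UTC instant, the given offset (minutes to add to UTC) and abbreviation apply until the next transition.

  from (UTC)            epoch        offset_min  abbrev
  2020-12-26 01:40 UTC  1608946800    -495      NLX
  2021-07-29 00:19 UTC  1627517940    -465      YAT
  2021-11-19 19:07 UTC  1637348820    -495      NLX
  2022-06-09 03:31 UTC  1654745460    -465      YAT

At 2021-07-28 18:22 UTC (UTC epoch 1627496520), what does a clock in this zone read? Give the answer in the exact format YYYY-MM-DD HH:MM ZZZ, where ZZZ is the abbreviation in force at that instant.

2021-07-28 10:07 NLX

Query: 2021-07-28 18:22 UTC
Rule 1/4 (NLX, -08:15): 2020-12-26 01:40 UTC ≤ query < 2021-07-29 00:19 UTC
18·60 + 22 - 495 = 607 min
607 = 0·1440 + 607; 607 = 10·60 + 7 → 10:07, same day
→ 2021-07-28 10:07 NLX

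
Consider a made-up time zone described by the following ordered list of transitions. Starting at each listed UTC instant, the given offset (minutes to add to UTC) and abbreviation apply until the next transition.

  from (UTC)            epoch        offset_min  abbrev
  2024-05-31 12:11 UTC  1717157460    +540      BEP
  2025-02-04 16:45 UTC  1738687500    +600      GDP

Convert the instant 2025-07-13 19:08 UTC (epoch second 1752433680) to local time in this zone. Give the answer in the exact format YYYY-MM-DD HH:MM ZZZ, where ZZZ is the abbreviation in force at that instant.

2025-07-14 05:08 GDP

Query: 2025-07-13 19:08 UTC
Rule 2/2 (GDP, +10:00): 2025-02-04 16:45 UTC ≤ query < +∞
19·60 + 8 + 600 = 1748 min
1748 = 1·1440 + 308; 308 = 5·60 + 8 → 05:08, 2025-07-13 + 1 day = 2025-07-14
→ 2025-07-14 05:08 GDP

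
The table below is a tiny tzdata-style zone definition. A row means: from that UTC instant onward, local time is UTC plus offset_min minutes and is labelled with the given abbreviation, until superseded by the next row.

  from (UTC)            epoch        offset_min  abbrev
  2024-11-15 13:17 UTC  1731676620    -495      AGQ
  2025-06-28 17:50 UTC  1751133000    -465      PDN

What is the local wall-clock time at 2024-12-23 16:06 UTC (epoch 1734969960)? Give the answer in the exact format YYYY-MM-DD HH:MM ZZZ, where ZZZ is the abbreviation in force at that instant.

Query: 2024-12-23 16:06 UTC
Rule 1/2 (AGQ, -08:15): 2024-11-15 13:17 UTC ≤ query < 2025-06-28 17:50 UTC
16·60 + 6 - 495 = 471 min
471 = 0·1440 + 471; 471 = 7·60 + 51 → 07:51, same day
→ 2024-12-23 07:51 AGQ

2024-12-23 07:51 AGQ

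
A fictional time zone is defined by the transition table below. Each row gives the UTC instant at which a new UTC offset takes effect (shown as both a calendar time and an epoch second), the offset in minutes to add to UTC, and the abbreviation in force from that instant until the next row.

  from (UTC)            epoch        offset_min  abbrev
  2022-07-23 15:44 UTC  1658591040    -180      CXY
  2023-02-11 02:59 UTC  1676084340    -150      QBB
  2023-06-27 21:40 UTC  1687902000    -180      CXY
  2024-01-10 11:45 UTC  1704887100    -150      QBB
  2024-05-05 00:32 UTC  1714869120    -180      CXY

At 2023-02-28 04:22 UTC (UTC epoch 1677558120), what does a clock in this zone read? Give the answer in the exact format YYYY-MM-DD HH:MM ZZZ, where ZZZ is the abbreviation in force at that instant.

Query: 2023-02-28 04:22 UTC
Rule 2/5 (QBB, -02:30): 2023-02-11 02:59 UTC ≤ query < 2023-06-27 21:40 UTC
4·60 + 22 - 150 = 112 min
112 = 0·1440 + 112; 112 = 1·60 + 52 → 01:52, same day
→ 2023-02-28 01:52 QBB

2023-02-28 01:52 QBB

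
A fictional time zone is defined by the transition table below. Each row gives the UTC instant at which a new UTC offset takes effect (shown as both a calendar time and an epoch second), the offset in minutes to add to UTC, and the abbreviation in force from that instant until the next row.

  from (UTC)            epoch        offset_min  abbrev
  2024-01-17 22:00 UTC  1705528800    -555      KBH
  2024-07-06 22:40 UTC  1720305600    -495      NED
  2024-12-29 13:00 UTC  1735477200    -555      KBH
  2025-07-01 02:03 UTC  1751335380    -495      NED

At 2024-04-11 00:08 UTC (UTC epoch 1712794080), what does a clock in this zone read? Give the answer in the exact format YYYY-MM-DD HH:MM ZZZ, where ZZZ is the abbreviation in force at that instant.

Query: 2024-04-11 00:08 UTC
Rule 1/4 (KBH, -09:15): 2024-01-17 22:00 UTC ≤ query < 2024-07-06 22:40 UTC
0·60 + 8 - 555 = -547 min
-547 = -1·1440 + 893; 893 = 14·60 + 53 → 14:53, 2024-04-11 - 1 day = 2024-04-10
→ 2024-04-10 14:53 KBH

2024-04-10 14:53 KBH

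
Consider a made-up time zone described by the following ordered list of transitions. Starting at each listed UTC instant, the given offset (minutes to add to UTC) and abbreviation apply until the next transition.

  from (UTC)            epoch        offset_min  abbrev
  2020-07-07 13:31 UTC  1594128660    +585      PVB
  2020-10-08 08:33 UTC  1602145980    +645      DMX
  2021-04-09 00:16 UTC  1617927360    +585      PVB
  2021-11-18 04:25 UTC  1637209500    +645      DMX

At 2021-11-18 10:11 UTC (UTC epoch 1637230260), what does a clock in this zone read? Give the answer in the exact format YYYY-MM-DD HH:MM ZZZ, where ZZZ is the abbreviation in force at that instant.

Query: 2021-11-18 10:11 UTC
Rule 4/4 (DMX, +10:45): 2021-11-18 04:25 UTC ≤ query < +∞
10·60 + 11 + 645 = 1256 min
1256 = 0·1440 + 1256; 1256 = 20·60 + 56 → 20:56, same day
→ 2021-11-18 20:56 DMX

2021-11-18 20:56 DMX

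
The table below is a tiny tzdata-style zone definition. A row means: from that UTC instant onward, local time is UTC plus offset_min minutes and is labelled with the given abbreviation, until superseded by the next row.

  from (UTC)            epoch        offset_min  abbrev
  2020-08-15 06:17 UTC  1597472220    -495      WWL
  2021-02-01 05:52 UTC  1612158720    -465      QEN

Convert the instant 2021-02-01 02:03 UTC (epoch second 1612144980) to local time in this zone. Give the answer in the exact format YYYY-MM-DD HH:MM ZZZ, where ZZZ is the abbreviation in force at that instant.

2021-01-31 17:48 WWL

Query: 2021-02-01 02:03 UTC
Rule 1/2 (WWL, -08:15): 2020-08-15 06:17 UTC ≤ query < 2021-02-01 05:52 UTC
2·60 + 3 - 495 = -372 min
-372 = -1·1440 + 1068; 1068 = 17·60 + 48 → 17:48, 2021-02-01 - 1 day = 2021-01-31
→ 2021-01-31 17:48 WWL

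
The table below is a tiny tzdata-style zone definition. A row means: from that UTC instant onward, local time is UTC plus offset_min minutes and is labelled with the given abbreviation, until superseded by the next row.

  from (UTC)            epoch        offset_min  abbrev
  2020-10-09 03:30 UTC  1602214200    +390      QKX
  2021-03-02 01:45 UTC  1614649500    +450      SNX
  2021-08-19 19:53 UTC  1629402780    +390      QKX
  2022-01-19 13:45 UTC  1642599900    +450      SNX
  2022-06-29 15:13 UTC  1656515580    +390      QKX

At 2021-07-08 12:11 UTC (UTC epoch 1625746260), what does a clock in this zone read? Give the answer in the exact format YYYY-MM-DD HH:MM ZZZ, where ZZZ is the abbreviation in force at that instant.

2021-07-08 19:41 SNX

Query: 2021-07-08 12:11 UTC
Rule 2/5 (SNX, +07:30): 2021-03-02 01:45 UTC ≤ query < 2021-08-19 19:53 UTC
12·60 + 11 + 450 = 1181 min
1181 = 0·1440 + 1181; 1181 = 19·60 + 41 → 19:41, same day
→ 2021-07-08 19:41 SNX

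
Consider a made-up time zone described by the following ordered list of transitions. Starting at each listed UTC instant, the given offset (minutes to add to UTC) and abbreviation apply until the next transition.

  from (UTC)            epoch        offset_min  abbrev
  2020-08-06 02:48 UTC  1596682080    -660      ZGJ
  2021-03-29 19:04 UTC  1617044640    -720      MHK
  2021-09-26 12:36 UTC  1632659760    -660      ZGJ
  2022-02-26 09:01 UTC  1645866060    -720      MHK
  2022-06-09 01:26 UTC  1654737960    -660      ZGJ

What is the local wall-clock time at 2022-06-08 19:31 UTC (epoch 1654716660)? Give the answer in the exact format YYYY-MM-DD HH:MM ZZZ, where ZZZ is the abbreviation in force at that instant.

2022-06-08 07:31 MHK

Query: 2022-06-08 19:31 UTC
Rule 4/5 (MHK, -12:00): 2022-02-26 09:01 UTC ≤ query < 2022-06-09 01:26 UTC
19·60 + 31 - 720 = 451 min
451 = 0·1440 + 451; 451 = 7·60 + 31 → 07:31, same day
→ 2022-06-08 07:31 MHK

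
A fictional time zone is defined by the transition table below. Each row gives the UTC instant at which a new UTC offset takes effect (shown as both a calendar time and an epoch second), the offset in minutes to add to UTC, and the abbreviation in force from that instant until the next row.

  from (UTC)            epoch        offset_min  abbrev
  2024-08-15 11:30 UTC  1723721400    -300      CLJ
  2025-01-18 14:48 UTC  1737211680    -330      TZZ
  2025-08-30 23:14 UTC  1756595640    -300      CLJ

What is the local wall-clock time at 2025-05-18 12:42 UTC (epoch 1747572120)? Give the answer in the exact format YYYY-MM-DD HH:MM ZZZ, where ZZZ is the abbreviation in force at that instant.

2025-05-18 07:12 TZZ

Query: 2025-05-18 12:42 UTC
Rule 2/3 (TZZ, -05:30): 2025-01-18 14:48 UTC ≤ query < 2025-08-30 23:14 UTC
12·60 + 42 - 330 = 432 min
432 = 0·1440 + 432; 432 = 7·60 + 12 → 07:12, same day
→ 2025-05-18 07:12 TZZ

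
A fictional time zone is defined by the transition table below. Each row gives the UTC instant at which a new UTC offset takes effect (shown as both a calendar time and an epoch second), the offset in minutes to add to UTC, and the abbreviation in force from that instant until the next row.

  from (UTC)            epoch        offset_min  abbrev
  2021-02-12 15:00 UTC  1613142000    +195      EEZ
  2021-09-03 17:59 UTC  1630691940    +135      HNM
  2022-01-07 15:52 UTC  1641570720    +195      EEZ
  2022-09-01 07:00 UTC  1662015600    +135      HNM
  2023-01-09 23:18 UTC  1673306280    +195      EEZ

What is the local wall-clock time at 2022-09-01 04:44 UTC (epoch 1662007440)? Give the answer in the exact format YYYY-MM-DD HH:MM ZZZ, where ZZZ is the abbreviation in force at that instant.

Query: 2022-09-01 04:44 UTC
Rule 3/5 (EEZ, +03:15): 2022-01-07 15:52 UTC ≤ query < 2022-09-01 07:00 UTC
4·60 + 44 + 195 = 479 min
479 = 0·1440 + 479; 479 = 7·60 + 59 → 07:59, same day
→ 2022-09-01 07:59 EEZ

2022-09-01 07:59 EEZ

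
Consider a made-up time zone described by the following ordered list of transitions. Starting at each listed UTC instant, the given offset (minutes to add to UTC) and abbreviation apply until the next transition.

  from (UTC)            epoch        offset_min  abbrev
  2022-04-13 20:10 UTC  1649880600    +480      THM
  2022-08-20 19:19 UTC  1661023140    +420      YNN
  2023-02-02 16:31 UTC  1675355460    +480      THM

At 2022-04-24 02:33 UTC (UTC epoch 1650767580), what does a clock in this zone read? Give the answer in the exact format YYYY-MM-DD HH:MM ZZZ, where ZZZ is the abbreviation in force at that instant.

Query: 2022-04-24 02:33 UTC
Rule 1/3 (THM, +08:00): 2022-04-13 20:10 UTC ≤ query < 2022-08-20 19:19 UTC
2·60 + 33 + 480 = 633 min
633 = 0·1440 + 633; 633 = 10·60 + 33 → 10:33, same day
→ 2022-04-24 10:33 THM

2022-04-24 10:33 THM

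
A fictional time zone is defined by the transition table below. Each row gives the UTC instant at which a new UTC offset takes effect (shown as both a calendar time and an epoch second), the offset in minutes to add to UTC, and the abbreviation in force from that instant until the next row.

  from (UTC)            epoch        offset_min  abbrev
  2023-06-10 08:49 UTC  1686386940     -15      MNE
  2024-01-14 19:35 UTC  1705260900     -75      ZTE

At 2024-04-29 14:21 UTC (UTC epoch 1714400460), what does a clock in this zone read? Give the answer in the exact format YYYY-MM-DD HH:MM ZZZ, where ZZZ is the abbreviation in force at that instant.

2024-04-29 13:06 ZTE

Query: 2024-04-29 14:21 UTC
Rule 2/2 (ZTE, -01:15): 2024-01-14 19:35 UTC ≤ query < +∞
14·60 + 21 - 75 = 786 min
786 = 0·1440 + 786; 786 = 13·60 + 6 → 13:06, same day
→ 2024-04-29 13:06 ZTE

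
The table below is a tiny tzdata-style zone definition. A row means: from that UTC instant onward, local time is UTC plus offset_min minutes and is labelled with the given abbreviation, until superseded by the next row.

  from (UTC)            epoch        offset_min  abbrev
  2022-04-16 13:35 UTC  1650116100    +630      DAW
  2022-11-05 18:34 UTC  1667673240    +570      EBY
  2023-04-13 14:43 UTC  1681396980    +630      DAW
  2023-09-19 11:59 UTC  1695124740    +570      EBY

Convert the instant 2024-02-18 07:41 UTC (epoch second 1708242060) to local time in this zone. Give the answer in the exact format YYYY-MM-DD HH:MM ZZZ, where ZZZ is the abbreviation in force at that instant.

2024-02-18 17:11 EBY

Query: 2024-02-18 07:41 UTC
Rule 4/4 (EBY, +09:30): 2023-09-19 11:59 UTC ≤ query < +∞
7·60 + 41 + 570 = 1031 min
1031 = 0·1440 + 1031; 1031 = 17·60 + 11 → 17:11, same day
→ 2024-02-18 17:11 EBY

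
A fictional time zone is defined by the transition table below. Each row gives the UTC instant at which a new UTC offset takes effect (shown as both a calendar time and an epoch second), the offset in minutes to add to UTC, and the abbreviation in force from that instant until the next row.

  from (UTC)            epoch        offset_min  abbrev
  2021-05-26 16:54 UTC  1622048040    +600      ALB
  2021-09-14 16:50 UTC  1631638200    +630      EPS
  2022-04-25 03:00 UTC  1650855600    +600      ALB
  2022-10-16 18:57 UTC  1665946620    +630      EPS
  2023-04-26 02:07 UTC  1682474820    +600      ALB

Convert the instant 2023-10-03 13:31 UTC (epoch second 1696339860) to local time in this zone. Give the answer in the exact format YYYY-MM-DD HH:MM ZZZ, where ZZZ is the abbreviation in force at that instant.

Query: 2023-10-03 13:31 UTC
Rule 5/5 (ALB, +10:00): 2023-04-26 02:07 UTC ≤ query < +∞
13·60 + 31 + 600 = 1411 min
1411 = 0·1440 + 1411; 1411 = 23·60 + 31 → 23:31, same day
→ 2023-10-03 23:31 ALB

2023-10-03 23:31 ALB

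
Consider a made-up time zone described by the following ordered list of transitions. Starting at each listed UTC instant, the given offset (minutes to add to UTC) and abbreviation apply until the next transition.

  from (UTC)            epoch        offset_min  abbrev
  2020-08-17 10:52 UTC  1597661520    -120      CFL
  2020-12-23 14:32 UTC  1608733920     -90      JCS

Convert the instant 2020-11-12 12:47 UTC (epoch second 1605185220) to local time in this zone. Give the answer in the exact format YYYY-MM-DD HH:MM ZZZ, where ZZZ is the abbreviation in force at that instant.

Query: 2020-11-12 12:47 UTC
Rule 1/2 (CFL, -02:00): 2020-08-17 10:52 UTC ≤ query < 2020-12-23 14:32 UTC
12·60 + 47 - 120 = 647 min
647 = 0·1440 + 647; 647 = 10·60 + 47 → 10:47, same day
→ 2020-11-12 10:47 CFL

2020-11-12 10:47 CFL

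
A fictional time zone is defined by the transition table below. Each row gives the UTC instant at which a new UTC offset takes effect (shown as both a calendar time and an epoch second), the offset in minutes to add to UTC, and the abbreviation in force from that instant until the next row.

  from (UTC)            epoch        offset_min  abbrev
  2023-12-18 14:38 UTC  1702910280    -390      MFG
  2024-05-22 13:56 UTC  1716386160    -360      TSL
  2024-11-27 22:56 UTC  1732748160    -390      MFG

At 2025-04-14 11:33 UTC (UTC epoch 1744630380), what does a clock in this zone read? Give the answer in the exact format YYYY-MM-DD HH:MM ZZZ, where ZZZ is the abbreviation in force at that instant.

2025-04-14 05:03 MFG

Query: 2025-04-14 11:33 UTC
Rule 3/3 (MFG, -06:30): 2024-11-27 22:56 UTC ≤ query < +∞
11·60 + 33 - 390 = 303 min
303 = 0·1440 + 303; 303 = 5·60 + 3 → 05:03, same day
→ 2025-04-14 05:03 MFG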